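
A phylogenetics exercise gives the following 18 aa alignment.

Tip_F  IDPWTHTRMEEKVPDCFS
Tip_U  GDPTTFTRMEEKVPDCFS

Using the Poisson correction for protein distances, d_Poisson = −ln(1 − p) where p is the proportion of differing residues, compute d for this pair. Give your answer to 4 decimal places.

Differing sites — 1:I/G; 4:W/T; 6:H/F.
p = 3/18 = 0.166667.
d = −ln(1 − 0.166667) = −ln(0.833333) = 0.1823.

0.1823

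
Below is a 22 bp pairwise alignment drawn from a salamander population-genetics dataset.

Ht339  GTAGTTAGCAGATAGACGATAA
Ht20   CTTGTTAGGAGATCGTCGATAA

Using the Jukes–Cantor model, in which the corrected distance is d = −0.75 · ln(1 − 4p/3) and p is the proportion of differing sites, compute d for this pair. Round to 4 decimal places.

0.2708

Mismatches occur at site 1 (G→C), site 3 (A→T), site 9 (C→G), site 14 (A→C), site 16 (A→T).
p = 5/22 = 0.227273.
d = −0.75 · ln(1 − (4/3)·0.227273) = −0.75 · ln(0.696969) = −0.75 · (-0.361014) = 0.2708.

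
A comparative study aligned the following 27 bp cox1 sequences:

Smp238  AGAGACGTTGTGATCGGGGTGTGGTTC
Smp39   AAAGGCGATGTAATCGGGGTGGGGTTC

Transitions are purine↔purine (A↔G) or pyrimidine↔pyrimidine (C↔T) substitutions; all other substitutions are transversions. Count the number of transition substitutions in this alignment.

Differing sites — 2:G/A (Ti); 5:A/G (Ti); 8:T/A (Tv); 12:G/A (Ti); 22:T/G (Tv).
Of the 5 differences, 3 transitions and 2 transversions, so the answer is 3.

3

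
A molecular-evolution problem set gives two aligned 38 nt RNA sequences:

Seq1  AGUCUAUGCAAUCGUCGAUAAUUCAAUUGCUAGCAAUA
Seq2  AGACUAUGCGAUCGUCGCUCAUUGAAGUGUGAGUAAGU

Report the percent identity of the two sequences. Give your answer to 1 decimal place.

Differing sites — 3:U/A; 10:A/G; 18:A/C; 20:A/C; 24:C/G; 27:U/G; 30:C/U; 31:U/G; 34:C/U; 37:U/G; 38:A/U.
27 of the 38 sites match, so the percent identity is 27/38 × 100 = 71.1%.

71.1%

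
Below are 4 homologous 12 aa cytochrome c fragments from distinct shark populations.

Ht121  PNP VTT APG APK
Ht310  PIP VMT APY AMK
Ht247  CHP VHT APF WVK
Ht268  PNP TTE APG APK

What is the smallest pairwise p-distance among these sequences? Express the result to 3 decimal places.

Pairwise Hamming distances:
  Ht121 vs Ht310: 4
  Ht121 vs Ht247: 6
  Ht121 vs Ht268: 2
  Ht310 vs Ht247: 6
  Ht310 vs Ht268: 6
  Ht247 vs Ht268: 8
The smallest is 2 mismatches, between Ht121 and Ht268; p = 2/12 = 0.167.

0.167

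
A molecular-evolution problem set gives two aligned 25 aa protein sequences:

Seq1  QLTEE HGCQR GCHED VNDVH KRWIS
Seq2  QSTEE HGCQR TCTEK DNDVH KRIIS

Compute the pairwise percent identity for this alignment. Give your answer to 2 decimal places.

The sequences differ at positions 2 (L/S), 11 (G/T), 13 (H/T), 15 (D/K), 16 (V/D), 23 (W/I).
19 of the 25 sites match, so the percent identity is 19/25 × 100 = 76.00%.

76.00%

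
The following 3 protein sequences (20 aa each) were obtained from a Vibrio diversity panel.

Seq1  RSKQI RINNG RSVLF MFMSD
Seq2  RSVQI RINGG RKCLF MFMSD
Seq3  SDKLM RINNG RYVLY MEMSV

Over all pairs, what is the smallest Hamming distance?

4

Pairwise Hamming distances:
  Seq1 vs Seq2: 4
  Seq1 vs Seq3: 8
  Seq2 vs Seq3: 11
The smallest is 4, between Seq1 and Seq2.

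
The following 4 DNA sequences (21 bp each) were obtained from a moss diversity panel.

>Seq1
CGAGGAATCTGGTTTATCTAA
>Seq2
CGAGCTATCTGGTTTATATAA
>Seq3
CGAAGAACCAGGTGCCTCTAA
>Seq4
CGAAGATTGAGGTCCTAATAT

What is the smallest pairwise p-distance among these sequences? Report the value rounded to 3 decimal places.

Pairwise Hamming distances:
  Seq1 vs Seq2: 3
  Seq1 vs Seq3: 6
  Seq1 vs Seq4: 10
  Seq2 vs Seq3: 9
  Seq2 vs Seq4: 11
  Seq3 vs Seq4: 8
The smallest is 3 mismatches, between Seq1 and Seq2; p = 3/21 = 0.143.

0.143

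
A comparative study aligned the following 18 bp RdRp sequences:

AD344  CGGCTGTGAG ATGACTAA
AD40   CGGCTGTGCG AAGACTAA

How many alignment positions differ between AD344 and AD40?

Differing sites — 9:A/C; 12:T/A.
That gives 2 mismatches out of 18 aligned sites, so the Hamming distance is 2.

2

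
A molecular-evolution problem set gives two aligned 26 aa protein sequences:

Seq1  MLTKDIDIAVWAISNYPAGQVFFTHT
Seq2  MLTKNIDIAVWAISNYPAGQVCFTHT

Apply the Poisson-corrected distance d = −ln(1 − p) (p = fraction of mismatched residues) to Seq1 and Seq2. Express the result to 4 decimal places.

0.0800

Mismatches occur at site 5 (D→N), site 22 (F→C).
p = 2/26 = 0.076923.
d = −ln(1 − 0.076923) = −ln(0.923077) = 0.0800.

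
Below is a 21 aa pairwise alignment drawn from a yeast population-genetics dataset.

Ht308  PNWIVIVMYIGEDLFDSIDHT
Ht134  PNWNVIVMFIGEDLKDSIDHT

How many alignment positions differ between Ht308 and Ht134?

Mismatches occur at site 4 (I↔N), site 9 (Y↔F), site 15 (F↔K).
That gives 3 mismatches out of 21 aligned sites, so the Hamming distance is 3.

3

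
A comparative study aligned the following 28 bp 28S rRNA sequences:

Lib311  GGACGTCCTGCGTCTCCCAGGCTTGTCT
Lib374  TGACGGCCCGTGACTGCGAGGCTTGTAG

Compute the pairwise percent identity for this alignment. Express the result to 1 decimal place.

Differing sites — 1:G/T; 6:T/G; 9:T/C; 11:C/T; 13:T/A; 16:C/G; 18:C/G; 27:C/A; 28:T/G.
19 of the 28 sites match, so the percent identity is 19/28 × 100 = 67.9%.

67.9%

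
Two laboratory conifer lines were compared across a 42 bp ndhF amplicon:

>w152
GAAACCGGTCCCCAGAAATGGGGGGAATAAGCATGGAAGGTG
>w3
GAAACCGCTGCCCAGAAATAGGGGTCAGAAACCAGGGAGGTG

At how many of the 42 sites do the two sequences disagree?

Mismatches occur at site 8 (G→C), site 10 (C→G), site 20 (G→A), site 25 (G→T), site 26 (A→C), site 28 (T→G), site 31 (G→A), site 33 (A→C), site 34 (T→A), site 37 (A→G).
That gives 10 mismatches out of 42 aligned sites, so the Hamming distance is 10.

10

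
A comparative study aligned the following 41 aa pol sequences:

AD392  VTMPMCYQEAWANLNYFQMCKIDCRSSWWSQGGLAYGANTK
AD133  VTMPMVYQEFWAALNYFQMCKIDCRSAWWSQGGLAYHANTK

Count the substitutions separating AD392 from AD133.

5

The sequences differ at positions 6 (C/V), 10 (A/F), 13 (N/A), 27 (S/A), 37 (G/H).
That gives 5 mismatches out of 41 aligned sites, so the Hamming distance is 5.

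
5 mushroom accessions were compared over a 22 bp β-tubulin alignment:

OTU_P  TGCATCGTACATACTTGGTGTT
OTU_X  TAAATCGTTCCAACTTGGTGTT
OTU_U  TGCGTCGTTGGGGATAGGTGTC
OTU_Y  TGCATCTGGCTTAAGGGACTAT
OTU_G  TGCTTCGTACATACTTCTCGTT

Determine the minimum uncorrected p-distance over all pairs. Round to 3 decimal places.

Pairwise Hamming distances:
  OTU_P vs OTU_X: 5
  OTU_P vs OTU_U: 9
  OTU_P vs OTU_Y: 11
  OTU_P vs OTU_G: 4
  OTU_X vs OTU_U: 10
  OTU_X vs OTU_Y: 14
  OTU_X vs OTU_G: 9
  OTU_U vs OTU_Y: 15
  OTU_U vs OTU_G: 12
  OTU_Y vs OTU_G: 12
The smallest is 4 mismatches, between OTU_P and OTU_G; p = 4/22 = 0.182.

0.182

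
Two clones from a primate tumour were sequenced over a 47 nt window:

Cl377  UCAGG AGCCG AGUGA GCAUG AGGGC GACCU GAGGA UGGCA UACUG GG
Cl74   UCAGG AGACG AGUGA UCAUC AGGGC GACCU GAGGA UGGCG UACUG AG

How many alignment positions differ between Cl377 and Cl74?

5

Mismatches occur at site 8 (C→A), site 16 (G→U), site 20 (G→C), site 40 (A→G), site 46 (G→A).
That gives 5 mismatches out of 47 aligned sites, so the Hamming distance is 5.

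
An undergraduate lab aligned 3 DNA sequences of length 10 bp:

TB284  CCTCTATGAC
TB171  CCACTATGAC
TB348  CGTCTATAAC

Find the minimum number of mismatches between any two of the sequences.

Pairwise Hamming distances:
  TB284 vs TB171: 1
  TB284 vs TB348: 2
  TB171 vs TB348: 3
The smallest is 1, between TB284 and TB171.

1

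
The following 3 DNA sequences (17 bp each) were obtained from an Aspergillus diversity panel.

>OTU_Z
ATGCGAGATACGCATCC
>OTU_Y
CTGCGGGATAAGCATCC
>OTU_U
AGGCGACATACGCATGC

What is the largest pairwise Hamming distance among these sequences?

Pairwise Hamming distances:
  OTU_Z vs OTU_Y: 3
  OTU_Z vs OTU_U: 3
  OTU_Y vs OTU_U: 6
The largest is 6, between OTU_Y and OTU_U.

6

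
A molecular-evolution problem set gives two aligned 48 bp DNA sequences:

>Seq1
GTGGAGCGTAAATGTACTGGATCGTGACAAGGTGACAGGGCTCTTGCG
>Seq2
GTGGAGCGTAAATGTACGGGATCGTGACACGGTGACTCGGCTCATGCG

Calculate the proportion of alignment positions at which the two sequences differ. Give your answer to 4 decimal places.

Mismatches occur at site 18 (T↔G), site 30 (A↔C), site 37 (A↔T), site 38 (G↔C), site 44 (T↔A).
There are 5 differences over 48 sites, so p = 5/48 = 0.1042.

0.1042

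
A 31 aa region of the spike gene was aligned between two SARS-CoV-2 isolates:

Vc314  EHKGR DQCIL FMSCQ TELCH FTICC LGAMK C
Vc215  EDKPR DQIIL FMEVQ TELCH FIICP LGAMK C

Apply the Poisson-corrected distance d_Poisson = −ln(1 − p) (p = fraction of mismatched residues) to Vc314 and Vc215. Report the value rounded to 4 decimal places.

Differing sites — 2:H/D; 4:G/P; 8:C/I; 13:S/E; 14:C/V; 22:T/I; 25:C/P.
p = 7/31 = 0.225806.
d = −ln(1 − 0.225806) = −ln(0.774194) = 0.2559.

0.2559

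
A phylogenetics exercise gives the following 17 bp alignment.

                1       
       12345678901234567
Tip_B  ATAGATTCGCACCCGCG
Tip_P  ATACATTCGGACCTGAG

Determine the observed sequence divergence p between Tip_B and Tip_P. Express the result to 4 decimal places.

0.2353

Differing sites — 4:G/C; 10:C/G; 14:C/T; 16:C/A.
There are 4 differences over 17 sites, so p = 4/17 = 0.2353.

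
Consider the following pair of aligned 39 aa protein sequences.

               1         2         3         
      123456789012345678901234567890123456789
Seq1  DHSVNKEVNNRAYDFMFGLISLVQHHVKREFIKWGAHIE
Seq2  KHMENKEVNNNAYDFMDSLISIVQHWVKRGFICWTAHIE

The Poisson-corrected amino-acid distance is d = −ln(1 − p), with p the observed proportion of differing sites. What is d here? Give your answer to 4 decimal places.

0.3314

The sequences differ at positions 1 (D/K), 3 (S/M), 4 (V/E), 11 (R/N), 17 (F/D), 18 (G/S), 22 (L/I), 26 (H/W), 30 (E/G), 33 (K/C), 35 (G/T).
p = 11/39 = 0.282051.
d = −ln(1 − 0.282051) = −ln(0.717949) = 0.3314.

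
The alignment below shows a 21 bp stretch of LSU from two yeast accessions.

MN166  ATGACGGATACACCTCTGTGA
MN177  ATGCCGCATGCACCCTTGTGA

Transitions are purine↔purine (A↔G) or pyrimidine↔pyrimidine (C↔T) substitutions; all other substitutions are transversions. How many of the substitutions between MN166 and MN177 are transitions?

3

The sequences differ at positions 4 (A/C, transversion), 7 (G/C, transversion), 10 (A/G, transition), 15 (T/C, transition), 16 (C/T, transition).
Of the 5 differences, 3 transitions and 2 transversions, so the answer is 3.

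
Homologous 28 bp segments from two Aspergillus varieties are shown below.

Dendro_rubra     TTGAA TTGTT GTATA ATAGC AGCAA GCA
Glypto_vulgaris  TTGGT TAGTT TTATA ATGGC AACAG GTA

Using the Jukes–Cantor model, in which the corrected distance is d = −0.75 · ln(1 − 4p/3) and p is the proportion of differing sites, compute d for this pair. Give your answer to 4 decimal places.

Mismatches occur at site 4 (A→G), site 5 (A→T), site 7 (T→A), site 11 (G→T), site 18 (A→G), site 22 (G→A), site 25 (A→G), site 27 (C→T).
p = 8/28 = 0.285714.
d = −0.75 · ln(1 − (4/3)·0.285714) = −0.75 · ln(0.619048) = −0.75 · (-0.479572) = 0.3597.

0.3597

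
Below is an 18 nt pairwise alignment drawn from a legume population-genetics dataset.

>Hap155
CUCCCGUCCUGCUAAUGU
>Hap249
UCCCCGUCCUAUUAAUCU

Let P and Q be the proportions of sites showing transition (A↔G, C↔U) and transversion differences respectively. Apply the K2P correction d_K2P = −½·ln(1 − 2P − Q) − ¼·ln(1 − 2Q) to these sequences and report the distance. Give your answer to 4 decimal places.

0.3760

Mismatches occur at site 1 (C→U, transition), site 2 (U→C, transition), site 11 (G→A, transition), site 12 (C→U, transition), site 17 (G→C, transversion).
Of the 5 differences, 4 transitions and 1 transversion over 18 sites: P = 4/18 = 0.222222, Q = 1/18 = 0.055556.
d = −0.5·ln(0.500000) − 0.25·ln(0.888888) = −0.5·(-0.693147) − 0.25·(-0.117784) = 0.3760.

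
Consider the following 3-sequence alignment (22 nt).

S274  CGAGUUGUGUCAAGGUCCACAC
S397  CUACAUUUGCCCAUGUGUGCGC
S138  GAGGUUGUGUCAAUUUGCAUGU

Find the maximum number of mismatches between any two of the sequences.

13

Pairwise Hamming distances:
  S274 vs S397: 11
  S274 vs S138: 9
  S397 vs S138: 13
The largest is 13, between S397 and S138.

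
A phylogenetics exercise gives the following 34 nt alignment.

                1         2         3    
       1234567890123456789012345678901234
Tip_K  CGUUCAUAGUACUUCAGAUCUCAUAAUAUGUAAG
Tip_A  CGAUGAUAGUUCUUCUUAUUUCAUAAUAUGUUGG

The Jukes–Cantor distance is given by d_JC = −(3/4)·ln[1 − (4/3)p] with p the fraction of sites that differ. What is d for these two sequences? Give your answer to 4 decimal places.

The sequences differ at positions 3 (U/A), 5 (C/G), 11 (A/U), 16 (A/U), 17 (G/U), 20 (C/U), 32 (A/U), 33 (A/G).
p = 8/34 = 0.235294.
d = −0.75 · ln(1 − (4/3)·0.235294) = −0.75 · ln(0.686275) = −0.75 · (-0.376477) = 0.2824.

0.2824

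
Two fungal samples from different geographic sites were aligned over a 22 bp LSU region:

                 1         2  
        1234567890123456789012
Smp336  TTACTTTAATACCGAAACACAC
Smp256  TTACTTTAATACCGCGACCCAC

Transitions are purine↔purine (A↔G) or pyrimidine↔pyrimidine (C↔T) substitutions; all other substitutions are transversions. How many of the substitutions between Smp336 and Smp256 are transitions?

1

Differing sites — 15:A/C (Tv); 16:A/G (Ti); 19:A/C (Tv).
Of the 3 differences, 1 transition and 2 transversions, so the answer is 1.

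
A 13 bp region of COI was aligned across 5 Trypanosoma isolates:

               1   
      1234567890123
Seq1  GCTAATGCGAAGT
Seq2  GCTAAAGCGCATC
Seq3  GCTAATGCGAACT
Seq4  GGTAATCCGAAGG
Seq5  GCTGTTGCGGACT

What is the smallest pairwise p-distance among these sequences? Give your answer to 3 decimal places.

0.077

Pairwise Hamming distances:
  Seq1 vs Seq2: 4
  Seq1 vs Seq3: 1
  Seq1 vs Seq4: 3
  Seq1 vs Seq5: 4
  Seq2 vs Seq3: 4
  Seq2 vs Seq4: 6
  Seq2 vs Seq5: 6
  Seq3 vs Seq4: 4
  Seq3 vs Seq5: 3
  Seq4 vs Seq5: 7
The smallest is 1 mismatch, between Seq1 and Seq3; p = 1/13 = 0.077.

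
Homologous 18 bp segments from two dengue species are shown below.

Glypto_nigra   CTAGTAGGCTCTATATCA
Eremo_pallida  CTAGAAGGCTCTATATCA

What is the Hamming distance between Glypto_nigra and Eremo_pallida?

1

Differing sites — 5:T/A.
That gives 1 mismatch out of 18 aligned sites, so the Hamming distance is 1.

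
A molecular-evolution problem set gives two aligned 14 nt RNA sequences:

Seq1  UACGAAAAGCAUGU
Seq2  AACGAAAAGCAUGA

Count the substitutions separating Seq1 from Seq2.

Mismatches occur at site 1 (U/A), site 14 (U/A).
That gives 2 mismatches out of 14 aligned sites, so the Hamming distance is 2.

2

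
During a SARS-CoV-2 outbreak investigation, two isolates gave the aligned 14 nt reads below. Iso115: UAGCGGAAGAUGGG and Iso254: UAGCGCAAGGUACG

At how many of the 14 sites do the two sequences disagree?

Mismatches occur at site 6 (G→C), site 10 (A→G), site 12 (G→A), site 13 (G→C).
That gives 4 mismatches out of 14 aligned sites, so the Hamming distance is 4.

4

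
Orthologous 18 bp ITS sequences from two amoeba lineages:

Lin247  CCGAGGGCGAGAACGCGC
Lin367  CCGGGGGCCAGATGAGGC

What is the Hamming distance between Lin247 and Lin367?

Mismatches occur at site 4 (A↔G), site 9 (G↔C), site 13 (A↔T), site 14 (C↔G), site 15 (G↔A), site 16 (C↔G).
That gives 6 mismatches out of 18 aligned sites, so the Hamming distance is 6.

6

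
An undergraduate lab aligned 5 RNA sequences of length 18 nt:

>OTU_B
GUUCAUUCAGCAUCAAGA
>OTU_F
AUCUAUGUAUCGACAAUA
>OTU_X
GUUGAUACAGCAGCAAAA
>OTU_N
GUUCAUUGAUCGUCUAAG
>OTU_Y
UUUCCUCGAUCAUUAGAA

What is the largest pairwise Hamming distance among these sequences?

11

Pairwise Hamming distances:
  OTU_B vs OTU_F: 9
  OTU_B vs OTU_X: 4
  OTU_B vs OTU_N: 6
  OTU_B vs OTU_Y: 8
  OTU_F vs OTU_X: 9
  OTU_F vs OTU_N: 9
  OTU_F vs OTU_Y: 11
  OTU_X vs OTU_N: 8
  OTU_X vs OTU_Y: 9
  OTU_N vs OTU_Y: 8
The largest is 11, between OTU_F and OTU_Y.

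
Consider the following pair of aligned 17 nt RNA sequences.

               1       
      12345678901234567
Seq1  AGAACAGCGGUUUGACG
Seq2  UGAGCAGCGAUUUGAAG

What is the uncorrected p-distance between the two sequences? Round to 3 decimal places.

Mismatches occur at site 1 (A/U), site 4 (A/G), site 10 (G/A), site 16 (C/A).
There are 4 differences over 17 sites, so p = 4/17 = 0.235.

0.235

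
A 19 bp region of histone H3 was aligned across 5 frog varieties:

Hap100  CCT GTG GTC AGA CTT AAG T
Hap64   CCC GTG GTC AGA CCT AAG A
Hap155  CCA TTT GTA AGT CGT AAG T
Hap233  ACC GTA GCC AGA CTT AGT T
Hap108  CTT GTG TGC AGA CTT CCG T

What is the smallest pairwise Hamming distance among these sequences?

Pairwise Hamming distances:
  Hap100 vs Hap64: 3
  Hap100 vs Hap155: 6
  Hap100 vs Hap233: 6
  Hap100 vs Hap108: 5
  Hap64 vs Hap155: 7
  Hap64 vs Hap233: 7
  Hap64 vs Hap108: 8
  Hap155 vs Hap233: 10
  Hap155 vs Hap108: 11
  Hap233 vs Hap108: 9
The smallest is 3, between Hap100 and Hap64.

3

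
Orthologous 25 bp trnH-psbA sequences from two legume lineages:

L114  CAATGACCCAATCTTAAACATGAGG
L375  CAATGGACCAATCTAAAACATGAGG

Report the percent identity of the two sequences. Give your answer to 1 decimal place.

Mismatches occur at site 6 (A↔G), site 7 (C↔A), site 15 (T↔A).
22 of the 25 sites match, so the percent identity is 22/25 × 100 = 88.0%.

88.0%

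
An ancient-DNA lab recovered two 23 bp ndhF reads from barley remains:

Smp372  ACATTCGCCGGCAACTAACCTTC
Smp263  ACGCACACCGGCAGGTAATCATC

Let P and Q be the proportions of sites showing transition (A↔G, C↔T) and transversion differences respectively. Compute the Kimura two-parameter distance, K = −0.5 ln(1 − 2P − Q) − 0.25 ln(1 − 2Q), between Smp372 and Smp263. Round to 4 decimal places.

Differing sites — 3:A/G (Ti); 4:T/C (Ti); 5:T/A (Tv); 7:G/A (Ti); 14:A/G (Ti); 15:C/G (Tv); 19:C/T (Ti); 21:T/A (Tv).
Of the 8 differences, 5 transitions and 3 transversions over 23 sites: P = 5/23 = 0.217391, Q = 3/23 = 0.130435.
d = −0.5·ln(0.434783) − 0.25·ln(0.739130) = −0.5·(-0.832908) − 0.25·(-0.302281) = 0.4920.

0.4920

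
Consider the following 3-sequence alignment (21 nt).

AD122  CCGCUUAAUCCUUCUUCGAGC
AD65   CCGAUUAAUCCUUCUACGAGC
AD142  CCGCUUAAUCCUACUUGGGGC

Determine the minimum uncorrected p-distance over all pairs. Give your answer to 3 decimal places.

0.095

Pairwise Hamming distances:
  AD122 vs AD65: 2
  AD122 vs AD142: 3
  AD65 vs AD142: 5
The smallest is 2 mismatches, between AD122 and AD65; p = 2/21 = 0.095.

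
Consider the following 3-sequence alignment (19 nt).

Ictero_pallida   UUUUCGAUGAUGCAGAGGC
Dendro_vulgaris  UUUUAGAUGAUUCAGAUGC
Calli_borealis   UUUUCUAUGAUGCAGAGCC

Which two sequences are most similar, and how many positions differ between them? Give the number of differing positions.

2

Pairwise Hamming distances:
  Ictero_pallida vs Dendro_vulgaris: 3
  Ictero_pallida vs Calli_borealis: 2
  Dendro_vulgaris vs Calli_borealis: 5
The smallest is 2, between Ictero_pallida and Calli_borealis.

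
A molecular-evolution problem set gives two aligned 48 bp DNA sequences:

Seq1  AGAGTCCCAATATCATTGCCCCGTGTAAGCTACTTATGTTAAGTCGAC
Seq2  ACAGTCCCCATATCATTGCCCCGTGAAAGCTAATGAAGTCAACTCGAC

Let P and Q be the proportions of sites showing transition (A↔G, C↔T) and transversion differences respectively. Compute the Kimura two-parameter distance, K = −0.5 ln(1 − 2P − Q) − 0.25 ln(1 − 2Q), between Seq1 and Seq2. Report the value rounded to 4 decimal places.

0.1900

Mismatches occur at site 2 (G/C, transversion), site 9 (A/C, transversion), site 26 (T/A, transversion), site 33 (C/A, transversion), site 35 (T/G, transversion), site 37 (T/A, transversion), site 40 (T/C, transition), site 43 (G/C, transversion).
Of the 8 differences, 1 transition and 7 transversions over 48 sites: P = 1/48 = 0.020833, Q = 7/48 = 0.145833.
d = −0.5·ln(0.812501) − 0.25·ln(0.708334) = −0.5·(-0.207638) − 0.25·(-0.344840) = 0.1900.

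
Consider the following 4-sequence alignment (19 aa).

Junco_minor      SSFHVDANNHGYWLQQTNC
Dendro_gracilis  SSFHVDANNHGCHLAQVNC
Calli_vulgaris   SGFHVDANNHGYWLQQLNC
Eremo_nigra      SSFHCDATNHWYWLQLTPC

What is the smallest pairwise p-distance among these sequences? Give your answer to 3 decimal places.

0.105

Pairwise Hamming distances:
  Junco_minor vs Dendro_gracilis: 4
  Junco_minor vs Calli_vulgaris: 2
  Junco_minor vs Eremo_nigra: 5
  Dendro_gracilis vs Calli_vulgaris: 5
  Dendro_gracilis vs Eremo_nigra: 9
  Calli_vulgaris vs Eremo_nigra: 7
The smallest is 2 mismatches, between Junco_minor and Calli_vulgaris; p = 2/19 = 0.105.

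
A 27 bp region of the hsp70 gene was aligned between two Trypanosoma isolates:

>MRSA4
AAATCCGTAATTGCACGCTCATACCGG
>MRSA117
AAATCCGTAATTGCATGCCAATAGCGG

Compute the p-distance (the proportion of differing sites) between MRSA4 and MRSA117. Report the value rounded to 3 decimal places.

Differing sites — 16:C/T; 19:T/C; 20:C/A; 24:C/G.
There are 4 differences over 27 sites, so p = 4/27 = 0.148.

0.148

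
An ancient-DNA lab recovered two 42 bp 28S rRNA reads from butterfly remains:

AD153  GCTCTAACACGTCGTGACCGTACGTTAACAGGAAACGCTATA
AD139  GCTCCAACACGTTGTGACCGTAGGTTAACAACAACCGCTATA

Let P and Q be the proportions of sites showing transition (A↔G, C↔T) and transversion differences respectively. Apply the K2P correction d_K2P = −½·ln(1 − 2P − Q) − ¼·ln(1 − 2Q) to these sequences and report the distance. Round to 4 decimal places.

0.1591

The sequences differ at positions 5 (T/C, transition), 13 (C/T, transition), 23 (C/G, transversion), 31 (G/A, transition), 32 (G/C, transversion), 35 (A/C, transversion).
Of the 6 differences, 3 transitions and 3 transversions over 42 sites: P = 3/42 = 0.071429, Q = 3/42 = 0.071429.
d = −0.5·ln(0.785713) − 0.25·ln(0.857142) = −0.5·(-0.241164) − 0.25·(-0.154152) = 0.1591.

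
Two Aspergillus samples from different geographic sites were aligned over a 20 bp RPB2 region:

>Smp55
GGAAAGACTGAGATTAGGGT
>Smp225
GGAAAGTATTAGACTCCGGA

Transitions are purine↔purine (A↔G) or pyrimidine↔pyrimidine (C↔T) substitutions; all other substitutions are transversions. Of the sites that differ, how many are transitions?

Differing sites — 7:A/T (Tv); 8:C/A (Tv); 10:G/T (Tv); 14:T/C (Ti); 16:A/C (Tv); 17:G/C (Tv); 20:T/A (Tv).
Of the 7 differences, 1 transition and 6 transversions, so the answer is 1.

1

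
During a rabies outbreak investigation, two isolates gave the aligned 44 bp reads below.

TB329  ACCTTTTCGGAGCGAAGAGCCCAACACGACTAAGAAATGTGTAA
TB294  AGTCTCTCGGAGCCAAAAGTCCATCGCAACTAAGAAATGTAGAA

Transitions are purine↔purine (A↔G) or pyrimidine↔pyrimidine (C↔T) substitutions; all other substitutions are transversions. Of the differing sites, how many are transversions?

Differing sites — 2:C/G (Tv); 3:C/T (Ti); 4:T/C (Ti); 6:T/C (Ti); 14:G/C (Tv); 17:G/A (Ti); 20:C/T (Ti); 24:A/T (Tv); 26:A/G (Ti); 28:G/A (Ti); 41:G/A (Ti); 42:T/G (Tv).
Of the 12 differences, 8 transitions and 4 transversions, so the answer is 4.

4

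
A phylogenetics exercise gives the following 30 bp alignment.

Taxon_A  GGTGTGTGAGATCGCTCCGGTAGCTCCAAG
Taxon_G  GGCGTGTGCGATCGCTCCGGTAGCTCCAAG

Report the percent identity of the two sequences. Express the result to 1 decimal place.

93.3%

Differing sites — 3:T/C; 9:A/C.
28 of the 30 sites match, so the percent identity is 28/30 × 100 = 93.3%.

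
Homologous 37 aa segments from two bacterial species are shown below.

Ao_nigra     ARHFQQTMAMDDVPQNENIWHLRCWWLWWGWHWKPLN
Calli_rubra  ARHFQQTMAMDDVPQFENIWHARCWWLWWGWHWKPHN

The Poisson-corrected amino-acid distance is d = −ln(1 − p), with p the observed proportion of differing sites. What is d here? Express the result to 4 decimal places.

0.0846

The sequences differ at positions 16 (N/F), 22 (L/A), 36 (L/H).
p = 3/37 = 0.081081.
d = −ln(1 − 0.081081) = −ln(0.918919) = 0.0846.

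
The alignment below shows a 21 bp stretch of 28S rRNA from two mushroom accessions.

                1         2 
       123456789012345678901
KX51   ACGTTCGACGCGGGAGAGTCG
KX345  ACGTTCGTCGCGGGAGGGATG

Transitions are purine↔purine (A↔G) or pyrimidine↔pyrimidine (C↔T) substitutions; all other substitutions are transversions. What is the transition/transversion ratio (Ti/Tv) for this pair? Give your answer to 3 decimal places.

1.000

The sequences differ at positions 8 (A/T, transversion), 17 (A/G, transition), 19 (T/A, transversion), 20 (C/T, transition).
Of the 4 differences, 2 transitions and 2 transversions, so Ti/Tv = 2/2 = 1.000.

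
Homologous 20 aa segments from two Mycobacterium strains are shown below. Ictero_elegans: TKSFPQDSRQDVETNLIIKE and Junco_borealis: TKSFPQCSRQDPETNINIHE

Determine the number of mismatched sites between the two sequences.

5

The sequences differ at positions 7 (D/C), 12 (V/P), 16 (L/I), 17 (I/N), 19 (K/H).
That gives 5 mismatches out of 20 aligned sites, so the Hamming distance is 5.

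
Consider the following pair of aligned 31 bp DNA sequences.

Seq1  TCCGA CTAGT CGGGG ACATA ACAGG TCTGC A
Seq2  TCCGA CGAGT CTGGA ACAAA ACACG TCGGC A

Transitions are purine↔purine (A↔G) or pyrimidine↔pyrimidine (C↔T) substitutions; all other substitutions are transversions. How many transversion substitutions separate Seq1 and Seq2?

The sequences differ at positions 7 (T/G, transversion), 12 (G/T, transversion), 15 (G/A, transition), 19 (T/A, transversion), 24 (G/C, transversion), 28 (T/G, transversion).
Of the 6 differences, 1 transition and 5 transversions, so the answer is 5.

5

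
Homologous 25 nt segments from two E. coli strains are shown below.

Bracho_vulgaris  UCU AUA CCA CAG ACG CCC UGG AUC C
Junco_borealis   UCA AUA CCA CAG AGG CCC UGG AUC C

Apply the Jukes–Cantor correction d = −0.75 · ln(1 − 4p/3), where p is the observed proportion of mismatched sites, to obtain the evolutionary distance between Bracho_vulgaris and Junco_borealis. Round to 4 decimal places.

Mismatches occur at site 3 (U↔A), site 14 (C↔G).
p = 2/25 = 0.080000.
d = −0.75 · ln(1 − (4/3)·0.080000) = −0.75 · ln(0.893333) = −0.75 · (-0.112796) = 0.0846.

0.0846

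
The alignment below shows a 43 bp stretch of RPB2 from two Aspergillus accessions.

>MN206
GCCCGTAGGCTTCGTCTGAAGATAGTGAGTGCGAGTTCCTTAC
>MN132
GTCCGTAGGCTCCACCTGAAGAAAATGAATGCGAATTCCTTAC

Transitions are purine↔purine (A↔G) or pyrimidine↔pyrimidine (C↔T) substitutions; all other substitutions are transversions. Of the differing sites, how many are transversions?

The sequences differ at positions 2 (C/T, transition), 12 (T/C, transition), 14 (G/A, transition), 15 (T/C, transition), 23 (T/A, transversion), 25 (G/A, transition), 29 (G/A, transition), 35 (G/A, transition).
Of the 8 differences, 7 transitions and 1 transversion, so the answer is 1.

1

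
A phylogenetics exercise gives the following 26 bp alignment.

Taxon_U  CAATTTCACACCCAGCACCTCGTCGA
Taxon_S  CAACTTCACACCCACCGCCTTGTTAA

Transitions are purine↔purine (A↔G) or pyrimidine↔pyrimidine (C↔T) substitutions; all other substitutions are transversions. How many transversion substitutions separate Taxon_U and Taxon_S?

Mismatches occur at site 4 (T↔C, transition), site 15 (G↔C, transversion), site 17 (A↔G, transition), site 21 (C↔T, transition), site 24 (C↔T, transition), site 25 (G↔A, transition).
Of the 6 differences, 5 transitions and 1 transversion, so the answer is 1.

1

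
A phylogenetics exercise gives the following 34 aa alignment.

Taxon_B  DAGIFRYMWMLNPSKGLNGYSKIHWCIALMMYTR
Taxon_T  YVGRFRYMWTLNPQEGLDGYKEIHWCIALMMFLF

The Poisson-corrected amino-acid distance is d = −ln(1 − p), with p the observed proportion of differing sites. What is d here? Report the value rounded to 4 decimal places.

0.4353

Differing sites — 1:D/Y; 2:A/V; 4:I/R; 10:M/T; 14:S/Q; 15:K/E; 18:N/D; 21:S/K; 22:K/E; 32:Y/F; 33:T/L; 34:R/F.
p = 12/34 = 0.352941.
d = −ln(1 − 0.352941) = −ln(0.647059) = 0.4353.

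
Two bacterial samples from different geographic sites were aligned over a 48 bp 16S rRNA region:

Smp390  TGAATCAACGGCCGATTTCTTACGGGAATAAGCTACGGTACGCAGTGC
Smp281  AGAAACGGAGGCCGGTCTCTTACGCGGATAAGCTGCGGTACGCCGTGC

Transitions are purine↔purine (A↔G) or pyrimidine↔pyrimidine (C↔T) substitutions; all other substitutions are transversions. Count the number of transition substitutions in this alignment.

Differing sites — 1:T/A (Tv); 5:T/A (Tv); 7:A/G (Ti); 8:A/G (Ti); 9:C/A (Tv); 15:A/G (Ti); 17:T/C (Ti); 25:G/C (Tv); 27:A/G (Ti); 35:A/G (Ti); 44:A/C (Tv).
Of the 11 differences, 6 transitions and 5 transversions, so the answer is 6.

6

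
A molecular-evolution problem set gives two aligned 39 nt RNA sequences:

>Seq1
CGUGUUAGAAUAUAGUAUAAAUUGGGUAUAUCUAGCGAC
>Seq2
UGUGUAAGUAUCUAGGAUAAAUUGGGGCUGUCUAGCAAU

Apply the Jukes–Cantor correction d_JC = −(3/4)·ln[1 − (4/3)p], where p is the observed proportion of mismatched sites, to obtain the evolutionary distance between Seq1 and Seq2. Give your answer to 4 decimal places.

0.3138

Differing sites — 1:C/U; 6:U/A; 9:A/U; 12:A/C; 16:U/G; 27:U/G; 28:A/C; 30:A/G; 37:G/A; 39:C/U.
p = 10/39 = 0.256410.
d = −0.75 · ln(1 − (4/3)·0.256410) = −0.75 · ln(0.658120) = −0.75 · (-0.418368) = 0.3138.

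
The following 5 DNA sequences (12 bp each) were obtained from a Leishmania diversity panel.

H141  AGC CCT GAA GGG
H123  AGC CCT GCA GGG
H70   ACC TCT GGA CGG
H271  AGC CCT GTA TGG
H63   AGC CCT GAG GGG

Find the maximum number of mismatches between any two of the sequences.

Pairwise Hamming distances:
  H141 vs H123: 1
  H141 vs H70: 4
  H141 vs H271: 2
  H141 vs H63: 1
  H123 vs H70: 4
  H123 vs H271: 2
  H123 vs H63: 2
  H70 vs H271: 4
  H70 vs H63: 5
  H271 vs H63: 3
The largest is 5, between H70 and H63.

5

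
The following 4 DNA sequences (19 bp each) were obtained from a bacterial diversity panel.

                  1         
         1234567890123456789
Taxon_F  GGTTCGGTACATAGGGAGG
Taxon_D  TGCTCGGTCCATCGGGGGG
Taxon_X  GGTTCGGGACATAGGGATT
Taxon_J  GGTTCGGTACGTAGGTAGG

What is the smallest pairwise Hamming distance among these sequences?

Pairwise Hamming distances:
  Taxon_F vs Taxon_D: 5
  Taxon_F vs Taxon_X: 3
  Taxon_F vs Taxon_J: 2
  Taxon_D vs Taxon_X: 8
  Taxon_D vs Taxon_J: 7
  Taxon_X vs Taxon_J: 5
The smallest is 2, between Taxon_F and Taxon_J.

2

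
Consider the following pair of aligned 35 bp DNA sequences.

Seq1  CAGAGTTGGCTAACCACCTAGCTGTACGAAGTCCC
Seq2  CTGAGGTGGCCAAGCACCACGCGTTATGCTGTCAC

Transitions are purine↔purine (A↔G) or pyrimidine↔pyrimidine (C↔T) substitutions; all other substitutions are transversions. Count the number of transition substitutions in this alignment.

2

Differing sites — 2:A/T (Tv); 6:T/G (Tv); 11:T/C (Ti); 14:C/G (Tv); 19:T/A (Tv); 20:A/C (Tv); 23:T/G (Tv); 24:G/T (Tv); 27:C/T (Ti); 29:A/C (Tv); 30:A/T (Tv); 34:C/A (Tv).
Of the 12 differences, 2 transitions and 10 transversions, so the answer is 2.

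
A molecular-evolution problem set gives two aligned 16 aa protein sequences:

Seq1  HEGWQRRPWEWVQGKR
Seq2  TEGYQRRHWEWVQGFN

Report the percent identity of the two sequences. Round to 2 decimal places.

The sequences differ at positions 1 (H/T), 4 (W/Y), 8 (P/H), 15 (K/F), 16 (R/N).
11 of the 16 sites match, so the percent identity is 11/16 × 100 = 68.75%.

68.75%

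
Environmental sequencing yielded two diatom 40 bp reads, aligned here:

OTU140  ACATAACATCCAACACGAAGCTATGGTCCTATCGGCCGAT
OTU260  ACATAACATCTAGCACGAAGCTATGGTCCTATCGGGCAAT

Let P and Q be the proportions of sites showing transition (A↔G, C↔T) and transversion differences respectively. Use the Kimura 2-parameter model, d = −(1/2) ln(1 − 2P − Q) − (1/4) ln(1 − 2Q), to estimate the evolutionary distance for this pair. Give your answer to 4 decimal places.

0.1090

Mismatches occur at site 11 (C↔T, transition), site 13 (A↔G, transition), site 36 (C↔G, transversion), site 38 (G↔A, transition).
Of the 4 differences, 3 transitions and 1 transversion over 40 sites: P = 3/40 = 0.075000, Q = 1/40 = 0.025000.
d = −0.5·ln(0.825000) − 0.25·ln(0.950000) = −0.5·(-0.192372) − 0.25·(-0.051293) = 0.1090.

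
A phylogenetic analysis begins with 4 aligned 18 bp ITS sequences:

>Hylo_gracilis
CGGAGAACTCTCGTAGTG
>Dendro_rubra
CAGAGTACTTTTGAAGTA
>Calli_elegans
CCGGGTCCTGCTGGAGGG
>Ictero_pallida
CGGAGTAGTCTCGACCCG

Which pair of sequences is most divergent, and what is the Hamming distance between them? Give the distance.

11

Pairwise Hamming distances:
  Hylo_gracilis vs Dendro_rubra: 6
  Hylo_gracilis vs Calli_elegans: 9
  Hylo_gracilis vs Ictero_pallida: 6
  Dendro_rubra vs Calli_elegans: 8
  Dendro_rubra vs Ictero_pallida: 8
  Calli_elegans vs Ictero_pallida: 11
The largest is 11, between Calli_elegans and Ictero_pallida.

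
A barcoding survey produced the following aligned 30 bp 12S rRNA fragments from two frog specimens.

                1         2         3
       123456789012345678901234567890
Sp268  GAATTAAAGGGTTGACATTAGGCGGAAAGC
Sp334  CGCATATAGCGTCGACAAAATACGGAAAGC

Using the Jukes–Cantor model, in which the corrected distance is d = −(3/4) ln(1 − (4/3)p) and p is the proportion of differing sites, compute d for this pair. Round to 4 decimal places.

Mismatches occur at site 1 (G→C), site 2 (A→G), site 3 (A→C), site 4 (T→A), site 7 (A→T), site 10 (G→C), site 13 (T→C), site 18 (T→A), site 19 (T→A), site 21 (G→T), site 22 (G→A).
p = 11/30 = 0.366667.
d = −0.75 · ln(1 − (4/3)·0.366667) = −0.75 · ln(0.511111) = −0.75 · (-0.671168) = 0.5034.

0.5034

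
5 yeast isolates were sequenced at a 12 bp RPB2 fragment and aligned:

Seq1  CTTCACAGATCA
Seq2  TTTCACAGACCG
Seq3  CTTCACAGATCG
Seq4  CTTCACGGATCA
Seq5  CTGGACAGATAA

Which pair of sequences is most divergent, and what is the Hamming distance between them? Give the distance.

Pairwise Hamming distances:
  Seq1 vs Seq2: 3
  Seq1 vs Seq3: 1
  Seq1 vs Seq4: 1
  Seq1 vs Seq5: 3
  Seq2 vs Seq3: 2
  Seq2 vs Seq4: 4
  Seq2 vs Seq5: 6
  Seq3 vs Seq4: 2
  Seq3 vs Seq5: 4
  Seq4 vs Seq5: 4
The largest is 6, between Seq2 and Seq5.

6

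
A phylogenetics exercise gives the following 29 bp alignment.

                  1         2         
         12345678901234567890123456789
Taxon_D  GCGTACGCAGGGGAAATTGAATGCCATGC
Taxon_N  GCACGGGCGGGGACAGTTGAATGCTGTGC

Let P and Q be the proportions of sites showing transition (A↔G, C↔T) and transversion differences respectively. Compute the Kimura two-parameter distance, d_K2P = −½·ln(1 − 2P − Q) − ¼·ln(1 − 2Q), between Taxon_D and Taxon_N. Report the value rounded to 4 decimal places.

0.5218

Mismatches occur at site 3 (G→A, transition), site 4 (T→C, transition), site 5 (A→G, transition), site 6 (C→G, transversion), site 9 (A→G, transition), site 13 (G→A, transition), site 14 (A→C, transversion), site 16 (A→G, transition), site 25 (C→T, transition), site 26 (A→G, transition).
Of the 10 differences, 8 transitions and 2 transversions over 29 sites: P = 8/29 = 0.275862, Q = 2/29 = 0.068966.
d = −0.5·ln(0.379310) − 0.25·ln(0.862068) = −0.5·(-0.969401) − 0.25·(-0.148421) = 0.5218.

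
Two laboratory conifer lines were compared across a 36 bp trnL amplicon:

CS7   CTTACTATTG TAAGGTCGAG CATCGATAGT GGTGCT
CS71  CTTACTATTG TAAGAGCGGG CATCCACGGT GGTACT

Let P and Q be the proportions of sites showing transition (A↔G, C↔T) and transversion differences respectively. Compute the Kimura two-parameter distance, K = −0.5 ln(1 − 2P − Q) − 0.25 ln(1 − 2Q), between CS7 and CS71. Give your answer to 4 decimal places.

0.2322

The sequences differ at positions 15 (G/A, transition), 16 (T/G, transversion), 19 (A/G, transition), 25 (G/C, transversion), 27 (T/C, transition), 28 (A/G, transition), 34 (G/A, transition).
Of the 7 differences, 5 transitions and 2 transversions over 36 sites: P = 5/36 = 0.138889, Q = 2/36 = 0.055556.
d = −0.5·ln(0.666666) − 0.25·ln(0.888888) = −0.5·(-0.405466) − 0.25·(-0.117784) = 0.2322.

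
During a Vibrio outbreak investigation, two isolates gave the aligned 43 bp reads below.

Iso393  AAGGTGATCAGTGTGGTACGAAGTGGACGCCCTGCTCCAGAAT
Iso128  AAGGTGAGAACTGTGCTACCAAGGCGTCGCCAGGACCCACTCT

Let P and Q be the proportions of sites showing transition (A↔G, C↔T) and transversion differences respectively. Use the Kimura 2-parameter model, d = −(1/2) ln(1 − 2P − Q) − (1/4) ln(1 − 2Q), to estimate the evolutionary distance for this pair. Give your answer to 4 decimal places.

0.4960

Mismatches occur at site 8 (T/G, transversion), site 9 (C/A, transversion), site 11 (G/C, transversion), site 16 (G/C, transversion), site 20 (G/C, transversion), site 24 (T/G, transversion), site 25 (G/C, transversion), site 27 (A/T, transversion), site 32 (C/A, transversion), site 33 (T/G, transversion), site 35 (C/A, transversion), site 36 (T/C, transition), site 40 (G/C, transversion), site 41 (A/T, transversion), site 42 (A/C, transversion).
Of the 15 differences, 1 transition and 14 transversions over 43 sites: P = 1/43 = 0.023256, Q = 14/43 = 0.325581.
d = −0.5·ln(0.627907) − 0.25·ln(0.348838) = −0.5·(-0.465363) − 0.25·(-1.053148) = 0.4960.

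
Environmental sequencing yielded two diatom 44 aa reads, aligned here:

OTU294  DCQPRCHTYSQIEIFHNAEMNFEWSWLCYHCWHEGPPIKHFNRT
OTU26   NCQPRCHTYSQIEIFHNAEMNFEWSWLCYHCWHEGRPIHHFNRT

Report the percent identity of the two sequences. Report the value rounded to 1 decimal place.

Differing sites — 1:D/N; 36:P/R; 39:K/H.
41 of the 44 sites match, so the percent identity is 41/44 × 100 = 93.2%.

93.2%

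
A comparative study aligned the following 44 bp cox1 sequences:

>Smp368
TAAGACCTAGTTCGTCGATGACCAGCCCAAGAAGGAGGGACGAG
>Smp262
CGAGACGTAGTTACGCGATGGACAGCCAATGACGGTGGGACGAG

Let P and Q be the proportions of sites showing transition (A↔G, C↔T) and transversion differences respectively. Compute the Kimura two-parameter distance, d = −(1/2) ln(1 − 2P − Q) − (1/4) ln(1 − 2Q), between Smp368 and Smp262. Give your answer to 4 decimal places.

0.3400

Mismatches occur at site 1 (T↔C, transition), site 2 (A↔G, transition), site 7 (C↔G, transversion), site 13 (C↔A, transversion), site 14 (G↔C, transversion), site 15 (T↔G, transversion), site 21 (A↔G, transition), site 22 (C↔A, transversion), site 28 (C↔A, transversion), site 30 (A↔T, transversion), site 33 (A↔C, transversion), site 36 (A↔T, transversion).
Of the 12 differences, 3 transitions and 9 transversions over 44 sites: P = 3/44 = 0.068182, Q = 9/44 = 0.204545.
d = −0.5·ln(0.659091) − 0.25·ln(0.590910) = −0.5·(-0.416894) − 0.25·(-0.526092) = 0.3400.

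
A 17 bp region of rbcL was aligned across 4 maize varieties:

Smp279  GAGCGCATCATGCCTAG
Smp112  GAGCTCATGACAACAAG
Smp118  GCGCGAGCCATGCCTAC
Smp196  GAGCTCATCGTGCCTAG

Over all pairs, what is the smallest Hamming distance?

Pairwise Hamming distances:
  Smp279 vs Smp112: 6
  Smp279 vs Smp118: 5
  Smp279 vs Smp196: 2
  Smp112 vs Smp118: 11
  Smp112 vs Smp196: 6
  Smp118 vs Smp196: 7
The smallest is 2, between Smp279 and Smp196.

2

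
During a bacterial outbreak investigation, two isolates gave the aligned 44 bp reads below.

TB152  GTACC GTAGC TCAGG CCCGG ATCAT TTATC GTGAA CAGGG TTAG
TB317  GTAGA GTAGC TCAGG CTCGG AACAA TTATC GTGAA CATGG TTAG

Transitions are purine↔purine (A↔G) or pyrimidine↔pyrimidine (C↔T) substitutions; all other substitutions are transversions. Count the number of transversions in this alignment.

Differing sites — 4:C/G (Tv); 5:C/A (Tv); 17:C/T (Ti); 22:T/A (Tv); 25:T/A (Tv); 38:G/T (Tv).
Of the 6 differences, 1 transition and 5 transversions, so the answer is 5.

5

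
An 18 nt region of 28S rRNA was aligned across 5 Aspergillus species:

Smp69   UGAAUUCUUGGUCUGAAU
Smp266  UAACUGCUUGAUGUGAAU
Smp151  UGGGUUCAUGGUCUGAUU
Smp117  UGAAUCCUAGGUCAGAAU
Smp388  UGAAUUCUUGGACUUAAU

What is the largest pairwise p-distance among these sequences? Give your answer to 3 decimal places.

0.444

Pairwise Hamming distances:
  Smp69 vs Smp266: 5
  Smp69 vs Smp151: 4
  Smp69 vs Smp117: 3
  Smp69 vs Smp388: 2
  Smp266 vs Smp151: 8
  Smp266 vs Smp117: 7
  Smp266 vs Smp388: 7
  Smp151 vs Smp117: 7
  Smp151 vs Smp388: 6
  Smp117 vs Smp388: 5
The largest is 8 mismatches, between Smp266 and Smp151; p = 8/18 = 0.444.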